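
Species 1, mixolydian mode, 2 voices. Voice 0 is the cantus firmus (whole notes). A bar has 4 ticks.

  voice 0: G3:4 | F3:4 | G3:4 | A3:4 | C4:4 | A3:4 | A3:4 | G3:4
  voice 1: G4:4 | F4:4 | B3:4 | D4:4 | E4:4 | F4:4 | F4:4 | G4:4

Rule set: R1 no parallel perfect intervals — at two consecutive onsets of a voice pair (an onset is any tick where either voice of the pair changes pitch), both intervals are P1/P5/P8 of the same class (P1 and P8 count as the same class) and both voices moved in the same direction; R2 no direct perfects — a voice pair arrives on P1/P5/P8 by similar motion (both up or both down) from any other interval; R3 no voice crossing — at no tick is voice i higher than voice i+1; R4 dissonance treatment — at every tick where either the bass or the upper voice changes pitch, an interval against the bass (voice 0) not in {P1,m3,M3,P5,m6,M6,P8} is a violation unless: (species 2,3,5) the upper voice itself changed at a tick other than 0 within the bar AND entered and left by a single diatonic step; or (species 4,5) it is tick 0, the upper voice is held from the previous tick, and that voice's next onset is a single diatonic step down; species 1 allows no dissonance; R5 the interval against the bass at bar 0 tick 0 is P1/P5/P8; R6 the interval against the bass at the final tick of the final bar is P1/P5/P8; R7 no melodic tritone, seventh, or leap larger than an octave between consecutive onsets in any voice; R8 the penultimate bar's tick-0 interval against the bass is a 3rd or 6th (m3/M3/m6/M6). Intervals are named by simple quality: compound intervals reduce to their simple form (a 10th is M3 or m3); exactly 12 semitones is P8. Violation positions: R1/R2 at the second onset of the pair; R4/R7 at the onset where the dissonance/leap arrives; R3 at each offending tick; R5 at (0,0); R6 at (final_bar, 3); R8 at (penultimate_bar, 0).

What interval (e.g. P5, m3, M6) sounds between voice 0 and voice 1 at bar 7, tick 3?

voice 0=G3 voice 1=G4 -> P8

P8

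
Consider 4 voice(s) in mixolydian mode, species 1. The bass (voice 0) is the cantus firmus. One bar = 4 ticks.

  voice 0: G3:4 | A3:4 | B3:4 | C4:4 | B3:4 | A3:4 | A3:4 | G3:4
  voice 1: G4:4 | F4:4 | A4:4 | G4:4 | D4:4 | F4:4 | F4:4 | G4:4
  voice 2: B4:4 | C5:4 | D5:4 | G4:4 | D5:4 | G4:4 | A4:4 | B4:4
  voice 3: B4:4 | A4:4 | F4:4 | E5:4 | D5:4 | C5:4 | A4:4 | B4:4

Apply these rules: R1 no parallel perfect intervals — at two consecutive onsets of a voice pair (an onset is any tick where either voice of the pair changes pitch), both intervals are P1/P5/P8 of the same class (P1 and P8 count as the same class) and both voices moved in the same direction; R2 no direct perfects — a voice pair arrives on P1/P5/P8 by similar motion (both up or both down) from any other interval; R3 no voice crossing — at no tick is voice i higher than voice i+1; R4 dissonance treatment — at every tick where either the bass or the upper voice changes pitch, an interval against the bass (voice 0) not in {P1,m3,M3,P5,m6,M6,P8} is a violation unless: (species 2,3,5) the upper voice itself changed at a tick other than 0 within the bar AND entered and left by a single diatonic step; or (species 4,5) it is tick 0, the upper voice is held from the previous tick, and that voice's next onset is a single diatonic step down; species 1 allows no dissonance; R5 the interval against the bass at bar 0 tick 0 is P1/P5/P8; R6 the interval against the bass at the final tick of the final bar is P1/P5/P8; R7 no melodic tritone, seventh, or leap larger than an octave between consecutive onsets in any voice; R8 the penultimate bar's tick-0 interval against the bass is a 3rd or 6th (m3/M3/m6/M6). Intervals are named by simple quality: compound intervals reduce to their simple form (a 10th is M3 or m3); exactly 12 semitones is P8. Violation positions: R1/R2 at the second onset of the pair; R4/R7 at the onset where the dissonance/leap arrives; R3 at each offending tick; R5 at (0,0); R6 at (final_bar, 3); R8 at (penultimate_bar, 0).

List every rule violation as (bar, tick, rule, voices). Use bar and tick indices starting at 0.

(0, 0, R5, (0, 2))
(0, 0, R5, (0, 3))
(1, 0, R3, (2, 3))
(1, 1, R3, (2, 3))
(1, 2, R3, (2, 3))
(1, 3, R3, (2, 3))
(2, 0, R3, (2, 3))
(2, 0, R4, (0, 1))
(2, 0, R4, (0, 3))
(2, 1, R3, (2, 3))
(2, 2, R3, (2, 3))
(2, 3, R3, (2, 3))
(3, 0, R2, (1, 2))
(3, 0, R7, (3,))
(4, 0, R2, (1, 3))
(5, 0, R4, (0, 2))
(6, 0, R8, (0, 2))
(6, 0, R8, (0, 3))
(7, 0, R1, (2, 3))
(7, 3, R6, (0, 2))
(7, 3, R6, (0, 3))

bar 0: v0=G3 v1=G4 v2=B4 v3=B4 downbeat M3
bar 1: v0=A3 v1=F4 v2=C5 v3=A4 downbeat P8
bar 2: v0=B3 v1=A4 v2=D5 v3=F4 downbeat TT
bar 3: v0=C4 v1=G4 v2=G4 v3=E5 downbeat M3
bar 4: v0=B3 v1=D4 v2=D5 v3=D5 downbeat m3
bar 5: v0=A3 v1=F4 v2=G4 v3=C5 downbeat m3
bar 6: v0=A3 v1=F4 v2=A4 v3=A4 downbeat P8
bar 7: v0=G3 v1=G4 v2=B4 v3=B4 downbeat M3
  -> R5 @ bar 0 tick 0 v(0, 2): opens on M3
  -> R5 @ bar 0 tick 0 v(0, 3): opens on M3
  -> R3 @ bar 1 tick 0 v(2, 3): C5 above A4
  -> R3 @ bar 1 tick 1 v(2, 3): C5 above A4
  -> R3 @ bar 1 tick 2 v(2, 3): C5 above A4
  -> R3 @ bar 1 tick 3 v(2, 3): C5 above A4
  -> R3 @ bar 2 tick 0 v(2, 3): D5 above F4
  -> R4 @ bar 2 tick 0 v(0, 1): B3/A4 m7 untreated
  -> R4 @ bar 2 tick 0 v(0, 3): B3/F4 TT untreated
  -> R3 @ bar 2 tick 1 v(2, 3): D5 above F4
  -> R3 @ bar 2 tick 2 v(2, 3): D5 above F4
  -> R3 @ bar 2 tick 3 v(2, 3): D5 above F4
  -> R2 @ bar 3 tick 0 v(1, 2): A4/D5 P4 -> G4/G4 P1 similar
  -> R7 @ bar 3 tick 0 v(3,): F4->E5 leap 11st
  -> R2 @ bar 4 tick 0 v(1, 3): G4/E5 M6 -> D4/D5 P8 similar
  -> R4 @ bar 5 tick 0 v(0, 2): A3/G4 m7 untreated
  -> R8 @ bar 6 tick 0 v(0, 2): penult P8 not 3rd/6th
  -> R8 @ bar 6 tick 0 v(0, 3): penult P8 not 3rd/6th
  -> R1 @ bar 7 tick 0 v(2, 3): A4/A4 P1 -> B4/B4 P1 similar
  -> R6 @ bar 7 tick 3 v(0, 2): closes on M3
  -> R6 @ bar 7 tick 3 v(0, 3): closes on M3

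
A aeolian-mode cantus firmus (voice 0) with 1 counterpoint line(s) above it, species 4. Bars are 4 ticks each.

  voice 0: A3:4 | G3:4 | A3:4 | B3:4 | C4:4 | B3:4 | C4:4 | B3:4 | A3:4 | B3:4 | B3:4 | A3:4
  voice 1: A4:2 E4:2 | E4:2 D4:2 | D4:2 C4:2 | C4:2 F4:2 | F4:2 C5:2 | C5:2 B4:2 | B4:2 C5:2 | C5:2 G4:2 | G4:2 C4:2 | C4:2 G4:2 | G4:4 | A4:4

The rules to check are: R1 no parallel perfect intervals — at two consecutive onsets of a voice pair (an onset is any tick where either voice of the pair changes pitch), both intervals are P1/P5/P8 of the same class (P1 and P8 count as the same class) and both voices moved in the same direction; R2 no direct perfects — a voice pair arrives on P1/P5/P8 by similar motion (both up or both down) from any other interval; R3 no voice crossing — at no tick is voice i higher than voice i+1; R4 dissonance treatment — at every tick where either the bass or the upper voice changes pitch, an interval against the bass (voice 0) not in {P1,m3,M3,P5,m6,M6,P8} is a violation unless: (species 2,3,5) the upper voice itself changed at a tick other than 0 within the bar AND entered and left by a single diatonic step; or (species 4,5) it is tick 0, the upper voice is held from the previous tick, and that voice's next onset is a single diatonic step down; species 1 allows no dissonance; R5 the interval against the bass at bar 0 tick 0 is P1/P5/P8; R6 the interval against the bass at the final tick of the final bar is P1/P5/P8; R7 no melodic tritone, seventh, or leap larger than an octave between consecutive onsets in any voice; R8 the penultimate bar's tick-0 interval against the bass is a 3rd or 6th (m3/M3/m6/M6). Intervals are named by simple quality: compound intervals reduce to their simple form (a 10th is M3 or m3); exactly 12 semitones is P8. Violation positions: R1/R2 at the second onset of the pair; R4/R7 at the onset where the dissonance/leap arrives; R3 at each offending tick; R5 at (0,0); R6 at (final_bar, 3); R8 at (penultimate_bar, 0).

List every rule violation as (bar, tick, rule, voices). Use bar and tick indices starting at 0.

bar 0: v0=A3 v1=A4 downbeat P8
bar 1: v0=G3 v1=E4 downbeat M6
bar 2: v0=A3 v1=D4 downbeat P4
bar 3: v0=B3 v1=C4 downbeat m2
bar 4: v0=C4 v1=F4 downbeat P4
bar 5: v0=B3 v1=C5 downbeat m2
bar 6: v0=C4 v1=B4 downbeat M7
bar 7: v0=B3 v1=C5 downbeat m2
bar 8: v0=A3 v1=G4 downbeat m7
bar 9: v0=B3 v1=C4 downbeat m2
bar 10: v0=B3 v1=G4 downbeat m6
bar 11: v0=A3 v1=A4 downbeat P8
  -> R4 @ bar 3 tick 0 v(0, 1): B3/C4 m2 untreated
  -> R4 @ bar 3 tick 2 v(0, 1): B3/F4 TT untreated
  -> R4 @ bar 4 tick 0 v(0, 1): C4/F4 P4 untreated
  -> R4 @ bar 6 tick 0 v(0, 1): C4/B4 M7 untreated
  -> R4 @ bar 7 tick 0 v(0, 1): B3/C5 m2 untreated
  -> R4 @ bar 8 tick 0 v(0, 1): A3/G4 m7 untreated
  -> R4 @ bar 9 tick 0 v(0, 1): B3/C4 m2 untreated

(3, 0, R4, (0, 1))
(3, 2, R4, (0, 1))
(4, 0, R4, (0, 1))
(6, 0, R4, (0, 1))
(7, 0, R4, (0, 1))
(8, 0, R4, (0, 1))
(9, 0, R4, (0, 1))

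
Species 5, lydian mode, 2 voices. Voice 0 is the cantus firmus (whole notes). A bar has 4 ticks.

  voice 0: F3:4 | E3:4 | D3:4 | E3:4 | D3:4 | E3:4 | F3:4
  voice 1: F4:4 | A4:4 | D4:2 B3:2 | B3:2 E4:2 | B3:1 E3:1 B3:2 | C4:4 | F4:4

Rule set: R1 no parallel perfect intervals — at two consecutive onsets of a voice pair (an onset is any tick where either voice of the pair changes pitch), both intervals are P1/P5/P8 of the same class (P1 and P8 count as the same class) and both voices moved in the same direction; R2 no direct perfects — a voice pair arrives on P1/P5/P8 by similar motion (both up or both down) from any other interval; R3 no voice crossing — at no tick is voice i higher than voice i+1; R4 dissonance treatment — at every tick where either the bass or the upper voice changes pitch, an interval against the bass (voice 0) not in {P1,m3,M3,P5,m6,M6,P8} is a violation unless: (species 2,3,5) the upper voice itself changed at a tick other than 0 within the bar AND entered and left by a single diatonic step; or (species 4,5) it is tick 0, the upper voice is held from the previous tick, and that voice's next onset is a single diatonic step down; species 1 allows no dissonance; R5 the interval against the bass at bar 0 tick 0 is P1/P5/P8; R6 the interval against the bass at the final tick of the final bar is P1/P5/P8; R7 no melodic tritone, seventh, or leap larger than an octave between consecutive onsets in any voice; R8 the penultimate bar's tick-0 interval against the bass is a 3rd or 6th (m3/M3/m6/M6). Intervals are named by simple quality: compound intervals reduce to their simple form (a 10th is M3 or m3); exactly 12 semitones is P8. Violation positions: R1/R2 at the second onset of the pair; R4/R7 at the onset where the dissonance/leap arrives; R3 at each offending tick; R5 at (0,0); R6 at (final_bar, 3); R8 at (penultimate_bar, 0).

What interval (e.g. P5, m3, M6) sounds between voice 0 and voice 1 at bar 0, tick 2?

P8

voice 0=F3 voice 1=F4 -> P8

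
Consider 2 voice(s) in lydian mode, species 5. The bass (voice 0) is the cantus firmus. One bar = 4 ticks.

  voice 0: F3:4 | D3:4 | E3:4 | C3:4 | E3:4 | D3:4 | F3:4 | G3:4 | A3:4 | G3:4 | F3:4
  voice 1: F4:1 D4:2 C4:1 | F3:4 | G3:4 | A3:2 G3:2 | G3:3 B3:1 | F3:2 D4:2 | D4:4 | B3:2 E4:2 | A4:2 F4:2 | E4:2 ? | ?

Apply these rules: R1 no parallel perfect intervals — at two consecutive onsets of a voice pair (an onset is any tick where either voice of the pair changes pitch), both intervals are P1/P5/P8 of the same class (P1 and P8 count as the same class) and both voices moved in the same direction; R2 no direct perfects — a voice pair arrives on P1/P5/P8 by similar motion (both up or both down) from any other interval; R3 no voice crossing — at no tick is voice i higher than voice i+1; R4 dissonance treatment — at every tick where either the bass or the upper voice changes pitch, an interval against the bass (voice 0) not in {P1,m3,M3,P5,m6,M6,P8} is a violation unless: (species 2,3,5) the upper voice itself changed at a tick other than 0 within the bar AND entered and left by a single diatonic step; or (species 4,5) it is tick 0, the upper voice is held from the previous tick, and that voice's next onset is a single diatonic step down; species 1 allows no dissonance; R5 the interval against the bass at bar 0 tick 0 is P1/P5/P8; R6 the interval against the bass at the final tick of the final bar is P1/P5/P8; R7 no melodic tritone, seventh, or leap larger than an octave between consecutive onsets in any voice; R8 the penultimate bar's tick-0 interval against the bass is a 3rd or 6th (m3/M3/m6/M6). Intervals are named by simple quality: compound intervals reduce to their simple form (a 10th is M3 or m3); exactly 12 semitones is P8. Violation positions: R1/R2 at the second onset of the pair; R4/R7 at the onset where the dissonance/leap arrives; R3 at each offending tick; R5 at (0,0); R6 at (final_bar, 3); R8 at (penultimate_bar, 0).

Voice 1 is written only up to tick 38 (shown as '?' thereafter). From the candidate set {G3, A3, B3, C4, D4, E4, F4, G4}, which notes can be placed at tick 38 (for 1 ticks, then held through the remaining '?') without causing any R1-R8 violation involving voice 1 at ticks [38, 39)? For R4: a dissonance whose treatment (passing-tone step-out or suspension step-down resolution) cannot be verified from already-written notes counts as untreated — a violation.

{B3, D4, E4, G3, G4}

G3: legal
A3: violates R4
B3: legal
C4: violates R4
D4: legal
E4: legal
F4: violates R4
G4: legal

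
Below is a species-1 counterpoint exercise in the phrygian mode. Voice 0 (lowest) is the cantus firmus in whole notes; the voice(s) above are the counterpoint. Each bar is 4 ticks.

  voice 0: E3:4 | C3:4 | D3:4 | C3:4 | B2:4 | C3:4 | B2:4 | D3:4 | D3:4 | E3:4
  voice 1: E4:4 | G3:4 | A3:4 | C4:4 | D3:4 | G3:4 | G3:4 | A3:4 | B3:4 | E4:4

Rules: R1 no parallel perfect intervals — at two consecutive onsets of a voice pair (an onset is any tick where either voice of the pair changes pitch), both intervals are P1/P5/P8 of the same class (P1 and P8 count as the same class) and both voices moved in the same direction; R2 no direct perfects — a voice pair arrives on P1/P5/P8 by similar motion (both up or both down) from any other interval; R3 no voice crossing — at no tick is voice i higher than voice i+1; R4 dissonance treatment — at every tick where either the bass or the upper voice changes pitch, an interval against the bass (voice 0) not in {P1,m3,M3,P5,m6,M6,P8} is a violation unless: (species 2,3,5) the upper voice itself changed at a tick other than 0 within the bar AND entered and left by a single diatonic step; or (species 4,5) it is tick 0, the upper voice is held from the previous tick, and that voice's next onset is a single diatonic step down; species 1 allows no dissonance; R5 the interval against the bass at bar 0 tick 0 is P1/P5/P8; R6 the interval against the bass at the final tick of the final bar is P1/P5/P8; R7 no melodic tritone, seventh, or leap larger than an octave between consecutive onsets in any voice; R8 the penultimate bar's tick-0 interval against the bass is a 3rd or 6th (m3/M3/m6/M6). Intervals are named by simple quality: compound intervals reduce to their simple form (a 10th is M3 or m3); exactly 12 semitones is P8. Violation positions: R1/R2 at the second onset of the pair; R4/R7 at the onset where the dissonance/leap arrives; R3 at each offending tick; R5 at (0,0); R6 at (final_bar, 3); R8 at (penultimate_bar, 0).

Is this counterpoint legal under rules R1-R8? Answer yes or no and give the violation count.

bar 0: v0=E3 v1=E4 (P8)
bar 1: v0=C3 v1=G3 (P5)
bar 2: v0=D3 v1=A3 (P5)
bar 3: v0=C3 v1=C4 (P8)
bar 4: v0=B2 v1=D3 (m3)
bar 5: v0=C3 v1=G3 (P5)
bar 6: v0=B2 v1=G3 (m6)
bar 7: v0=D3 v1=A3 (P5)
bar 8: v0=D3 v1=B3 (M6)
bar 9: v0=E3 v1=E4 (P8)
  R2 @ bar1.0: E3/E4 P8 -> C3/G3 P5 similar
  R1 @ bar2.0: C3/G3 P5 -> D3/A3 P5 similar
  R7 @ bar4.0: C4->D3 leap 10st
  R2 @ bar5.0: B2/D3 m3 -> C3/G3 P5 similar
  R2 @ bar7.0: B2/G3 m6 -> D3/A3 P5 similar
  R2 @ bar9.0: D3/B3 M6 -> E3/E4 P8 similar

No (6 violations)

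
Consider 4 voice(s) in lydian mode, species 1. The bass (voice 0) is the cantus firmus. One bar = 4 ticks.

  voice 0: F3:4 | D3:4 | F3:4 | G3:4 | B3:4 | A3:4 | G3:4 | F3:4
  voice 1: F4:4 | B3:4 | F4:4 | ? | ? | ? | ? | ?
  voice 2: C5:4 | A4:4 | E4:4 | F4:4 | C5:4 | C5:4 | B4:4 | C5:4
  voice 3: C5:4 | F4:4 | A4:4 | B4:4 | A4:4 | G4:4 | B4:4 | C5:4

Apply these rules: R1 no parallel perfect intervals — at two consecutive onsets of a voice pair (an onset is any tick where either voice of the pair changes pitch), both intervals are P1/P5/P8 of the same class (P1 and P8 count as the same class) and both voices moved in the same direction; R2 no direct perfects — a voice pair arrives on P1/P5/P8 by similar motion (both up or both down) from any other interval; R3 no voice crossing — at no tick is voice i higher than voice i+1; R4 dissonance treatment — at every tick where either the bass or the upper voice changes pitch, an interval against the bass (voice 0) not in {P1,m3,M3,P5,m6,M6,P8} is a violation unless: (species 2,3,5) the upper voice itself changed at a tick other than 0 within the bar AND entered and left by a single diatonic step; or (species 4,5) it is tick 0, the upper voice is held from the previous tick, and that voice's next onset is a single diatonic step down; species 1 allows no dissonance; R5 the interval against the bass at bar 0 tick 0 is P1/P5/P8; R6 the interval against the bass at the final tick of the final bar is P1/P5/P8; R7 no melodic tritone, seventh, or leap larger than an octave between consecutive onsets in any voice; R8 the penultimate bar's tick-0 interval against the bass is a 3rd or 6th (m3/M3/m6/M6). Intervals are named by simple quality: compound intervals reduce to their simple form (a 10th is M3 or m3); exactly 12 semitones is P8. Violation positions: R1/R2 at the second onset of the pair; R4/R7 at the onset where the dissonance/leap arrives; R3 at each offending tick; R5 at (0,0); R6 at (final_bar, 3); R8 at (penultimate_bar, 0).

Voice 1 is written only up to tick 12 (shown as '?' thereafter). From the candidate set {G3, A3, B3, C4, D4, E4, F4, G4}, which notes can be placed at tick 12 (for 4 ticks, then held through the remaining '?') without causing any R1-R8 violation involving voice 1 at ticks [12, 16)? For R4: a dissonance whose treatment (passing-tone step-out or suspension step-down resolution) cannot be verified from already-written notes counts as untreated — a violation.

{D4, E4}

G3: violates R7
A3: violates R4
B3: violates R7
C4: violates R4
D4: legal
E4: legal
F4: violates R4
G4: violates R1,R3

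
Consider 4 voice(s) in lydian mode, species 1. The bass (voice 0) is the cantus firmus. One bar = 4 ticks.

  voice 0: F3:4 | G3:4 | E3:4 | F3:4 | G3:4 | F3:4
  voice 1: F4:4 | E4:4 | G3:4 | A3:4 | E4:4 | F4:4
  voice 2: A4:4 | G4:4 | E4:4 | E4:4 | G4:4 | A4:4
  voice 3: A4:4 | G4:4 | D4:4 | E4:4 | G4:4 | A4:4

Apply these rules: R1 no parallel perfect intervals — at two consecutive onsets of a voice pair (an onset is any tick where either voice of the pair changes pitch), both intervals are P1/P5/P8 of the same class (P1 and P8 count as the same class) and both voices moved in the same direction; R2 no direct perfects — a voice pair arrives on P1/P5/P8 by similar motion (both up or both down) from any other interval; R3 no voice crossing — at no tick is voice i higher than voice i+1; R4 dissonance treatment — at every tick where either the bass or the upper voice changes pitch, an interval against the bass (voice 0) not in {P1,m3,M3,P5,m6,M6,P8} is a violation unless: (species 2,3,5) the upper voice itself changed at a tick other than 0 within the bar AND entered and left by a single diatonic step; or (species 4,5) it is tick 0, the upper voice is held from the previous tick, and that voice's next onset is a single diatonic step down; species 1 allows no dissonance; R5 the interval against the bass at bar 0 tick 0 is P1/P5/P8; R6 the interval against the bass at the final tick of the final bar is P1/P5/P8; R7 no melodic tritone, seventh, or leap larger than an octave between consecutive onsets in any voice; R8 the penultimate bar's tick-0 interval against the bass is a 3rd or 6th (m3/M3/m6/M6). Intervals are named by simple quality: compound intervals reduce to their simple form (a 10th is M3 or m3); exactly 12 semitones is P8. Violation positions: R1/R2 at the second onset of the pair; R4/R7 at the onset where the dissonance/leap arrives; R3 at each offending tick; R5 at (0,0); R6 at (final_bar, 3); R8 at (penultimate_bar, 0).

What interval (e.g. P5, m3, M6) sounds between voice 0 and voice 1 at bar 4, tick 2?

M6

voice 0=G3 voice 1=E4 -> M6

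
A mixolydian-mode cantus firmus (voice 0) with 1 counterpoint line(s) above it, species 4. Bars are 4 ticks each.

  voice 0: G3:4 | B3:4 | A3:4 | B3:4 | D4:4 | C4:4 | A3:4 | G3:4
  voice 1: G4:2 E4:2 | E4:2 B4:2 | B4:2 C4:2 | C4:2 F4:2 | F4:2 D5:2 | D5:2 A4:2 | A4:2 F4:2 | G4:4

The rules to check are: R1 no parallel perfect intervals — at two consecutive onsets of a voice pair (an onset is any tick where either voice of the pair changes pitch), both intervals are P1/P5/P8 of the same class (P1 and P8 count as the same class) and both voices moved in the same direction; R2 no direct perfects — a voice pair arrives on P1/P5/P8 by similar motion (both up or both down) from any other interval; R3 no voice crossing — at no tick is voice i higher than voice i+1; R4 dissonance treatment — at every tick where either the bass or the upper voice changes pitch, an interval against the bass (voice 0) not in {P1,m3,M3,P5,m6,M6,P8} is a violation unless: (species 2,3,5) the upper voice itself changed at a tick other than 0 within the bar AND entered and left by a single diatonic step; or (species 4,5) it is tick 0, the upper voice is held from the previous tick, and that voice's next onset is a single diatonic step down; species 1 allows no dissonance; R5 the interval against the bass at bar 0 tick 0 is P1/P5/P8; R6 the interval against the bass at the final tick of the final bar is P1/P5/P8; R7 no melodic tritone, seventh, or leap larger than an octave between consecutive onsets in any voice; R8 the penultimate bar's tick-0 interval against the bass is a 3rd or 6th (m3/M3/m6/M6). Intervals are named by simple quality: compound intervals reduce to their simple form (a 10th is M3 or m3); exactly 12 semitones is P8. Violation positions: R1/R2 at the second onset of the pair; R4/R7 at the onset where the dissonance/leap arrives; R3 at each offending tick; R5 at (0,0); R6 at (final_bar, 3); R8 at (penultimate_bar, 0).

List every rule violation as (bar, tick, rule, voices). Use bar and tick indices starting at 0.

bar 0: v0=G3 v1=G4 downbeat P8
bar 1: v0=B3 v1=E4 downbeat P4
bar 2: v0=A3 v1=B4 downbeat M2
bar 3: v0=B3 v1=C4 downbeat m2
bar 4: v0=D4 v1=F4 downbeat m3
bar 5: v0=C4 v1=D5 downbeat M2
bar 6: v0=A3 v1=A4 downbeat P8
bar 7: v0=G3 v1=G4 downbeat P8
  -> R4 @ bar 1 tick 0 v(0, 1): B3/E4 P4 untreated
  -> R4 @ bar 2 tick 0 v(0, 1): A3/B4 M2 untreated
  -> R7 @ bar 2 tick 2 v(1,): B4->C4 leap 11st
  -> R4 @ bar 3 tick 0 v(0, 1): B3/C4 m2 untreated
  -> R4 @ bar 3 tick 2 v(0, 1): B3/F4 TT untreated
  -> R4 @ bar 5 tick 0 v(0, 1): C4/D5 M2 untreated
  -> R8 @ bar 6 tick 0 v(0, 1): penult P8 not 3rd/6th

(1, 0, R4, (0, 1))
(2, 0, R4, (0, 1))
(2, 2, R7, (1,))
(3, 0, R4, (0, 1))
(3, 2, R4, (0, 1))
(5, 0, R4, (0, 1))
(6, 0, R8, (0, 1))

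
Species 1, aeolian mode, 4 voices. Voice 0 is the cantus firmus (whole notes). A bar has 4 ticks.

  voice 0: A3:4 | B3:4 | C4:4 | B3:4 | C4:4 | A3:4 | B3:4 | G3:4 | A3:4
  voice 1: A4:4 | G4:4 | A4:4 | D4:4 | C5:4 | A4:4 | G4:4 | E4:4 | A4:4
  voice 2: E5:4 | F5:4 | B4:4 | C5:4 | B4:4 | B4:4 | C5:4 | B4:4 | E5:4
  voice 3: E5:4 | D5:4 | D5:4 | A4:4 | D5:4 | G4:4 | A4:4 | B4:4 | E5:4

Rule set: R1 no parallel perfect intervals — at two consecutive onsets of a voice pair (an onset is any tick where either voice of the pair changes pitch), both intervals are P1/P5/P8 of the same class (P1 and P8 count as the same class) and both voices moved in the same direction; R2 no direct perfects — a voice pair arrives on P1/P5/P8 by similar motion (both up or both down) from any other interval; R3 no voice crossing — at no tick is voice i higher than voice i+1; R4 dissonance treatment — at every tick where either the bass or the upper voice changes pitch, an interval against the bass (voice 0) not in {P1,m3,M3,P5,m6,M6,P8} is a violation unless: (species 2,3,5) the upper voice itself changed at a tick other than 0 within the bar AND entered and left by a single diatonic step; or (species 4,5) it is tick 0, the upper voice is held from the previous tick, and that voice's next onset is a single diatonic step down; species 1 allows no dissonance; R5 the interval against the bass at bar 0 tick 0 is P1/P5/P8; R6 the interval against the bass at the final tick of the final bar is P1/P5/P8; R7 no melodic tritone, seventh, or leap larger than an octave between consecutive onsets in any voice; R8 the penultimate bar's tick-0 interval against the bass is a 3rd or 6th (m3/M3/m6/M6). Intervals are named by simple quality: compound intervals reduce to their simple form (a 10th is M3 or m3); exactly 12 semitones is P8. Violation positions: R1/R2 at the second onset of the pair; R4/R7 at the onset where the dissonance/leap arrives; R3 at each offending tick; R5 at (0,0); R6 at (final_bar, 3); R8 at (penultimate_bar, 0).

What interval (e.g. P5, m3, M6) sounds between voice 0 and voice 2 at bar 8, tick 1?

voice 0=A3 voice 2=E5 -> P5

P5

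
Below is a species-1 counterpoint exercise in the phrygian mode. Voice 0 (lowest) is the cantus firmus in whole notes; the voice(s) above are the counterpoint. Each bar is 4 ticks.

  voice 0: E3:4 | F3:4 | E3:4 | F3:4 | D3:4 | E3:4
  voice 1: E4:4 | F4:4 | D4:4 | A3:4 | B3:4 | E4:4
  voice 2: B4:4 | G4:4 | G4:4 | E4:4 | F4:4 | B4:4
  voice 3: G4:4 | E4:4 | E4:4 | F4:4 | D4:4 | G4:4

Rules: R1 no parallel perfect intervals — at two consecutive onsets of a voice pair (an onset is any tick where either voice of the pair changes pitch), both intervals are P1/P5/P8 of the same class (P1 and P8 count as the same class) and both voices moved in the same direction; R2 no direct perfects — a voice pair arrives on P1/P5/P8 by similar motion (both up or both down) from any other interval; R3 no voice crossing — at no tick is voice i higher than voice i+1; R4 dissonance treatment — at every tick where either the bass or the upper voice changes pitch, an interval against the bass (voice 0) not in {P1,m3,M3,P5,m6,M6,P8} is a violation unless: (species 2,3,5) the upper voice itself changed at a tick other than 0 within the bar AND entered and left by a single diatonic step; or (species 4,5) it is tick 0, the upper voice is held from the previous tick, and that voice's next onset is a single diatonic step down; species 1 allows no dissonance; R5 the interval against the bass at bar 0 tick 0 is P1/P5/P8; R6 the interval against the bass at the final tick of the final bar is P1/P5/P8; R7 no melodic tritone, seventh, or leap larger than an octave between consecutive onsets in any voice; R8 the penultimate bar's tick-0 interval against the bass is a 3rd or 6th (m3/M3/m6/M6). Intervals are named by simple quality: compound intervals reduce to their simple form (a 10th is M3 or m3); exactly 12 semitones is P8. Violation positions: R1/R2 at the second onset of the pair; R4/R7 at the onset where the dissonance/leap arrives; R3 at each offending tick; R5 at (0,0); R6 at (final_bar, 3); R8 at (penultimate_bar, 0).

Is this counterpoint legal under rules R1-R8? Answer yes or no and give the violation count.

No (35 violations)

bar 0: v0=E3 v1=E4 v2=B4 v3=G4 (m3)
bar 1: v0=F3 v1=F4 v2=G4 v3=E4 (M7)
bar 2: v0=E3 v1=D4 v2=G4 v3=E4 (P8)
bar 3: v0=F3 v1=A3 v2=E4 v3=F4 (P8)
bar 4: v0=D3 v1=B3 v2=F4 v3=D4 (P8)
bar 5: v0=E3 v1=E4 v2=B4 v3=G4 (m3)
  R3 @ bar0.0: B4 above G4
  R5 @ bar0.0: opens on m3
  R3 @ bar0.1: B4 above G4
  R3 @ bar0.2: B4 above G4
  R3 @ bar0.3: B4 above G4
  R1 @ bar1.0: E3/E4 P8 -> F3/F4 P8 similar
  R3 @ bar1.0: G4 above E4
  R4 @ bar1.0: F3/G4 M2 untreated
  R4 @ bar1.0: F3/E4 M7 untreated
  R3 @ bar1.1: G4 above E4
  R3 @ bar1.2: G4 above E4
  R3 @ bar1.3: G4 above E4
  R3 @ bar2.0: G4 above E4
  R4 @ bar2.0: E3/D4 m7 untreated
  R3 @ bar2.1: G4 above E4
  R3 @ bar2.2: G4 above E4
  R3 @ bar2.3: G4 above E4
  R1 @ bar3.0: E3/E4 P8 -> F3/F4 P8 similar
  R2 @ bar3.0: D4/G4 P4 -> A3/E4 P5 similar
  R4 @ bar3.0: F3/E4 M7 untreated
  R1 @ bar4.0: F3/F4 P8 -> D3/D4 P8 similar
  R3 @ bar4.0: F4 above D4
  R8 @ bar4.0: penult P8 not 3rd/6th
  R3 @ bar4.1: F4 above D4
  R3 @ bar4.2: F4 above D4
  R3 @ bar4.3: F4 above D4
  R2 @ bar5.0: D3/B3 M6 -> E3/E4 P8 similar
  R2 @ bar5.0: D3/F4 m3 -> E3/B4 P5 similar
  R2 @ bar5.0: B3/F4 TT -> E4/B4 P5 similar
  R3 @ bar5.0: B4 above G4
  R7 @ bar5.0: F4->B4 leap 6st
  R3 @ bar5.1: B4 above G4
  R3 @ bar5.2: B4 above G4
  R3 @ bar5.3: B4 above G4
  R6 @ bar5.3: closes on m3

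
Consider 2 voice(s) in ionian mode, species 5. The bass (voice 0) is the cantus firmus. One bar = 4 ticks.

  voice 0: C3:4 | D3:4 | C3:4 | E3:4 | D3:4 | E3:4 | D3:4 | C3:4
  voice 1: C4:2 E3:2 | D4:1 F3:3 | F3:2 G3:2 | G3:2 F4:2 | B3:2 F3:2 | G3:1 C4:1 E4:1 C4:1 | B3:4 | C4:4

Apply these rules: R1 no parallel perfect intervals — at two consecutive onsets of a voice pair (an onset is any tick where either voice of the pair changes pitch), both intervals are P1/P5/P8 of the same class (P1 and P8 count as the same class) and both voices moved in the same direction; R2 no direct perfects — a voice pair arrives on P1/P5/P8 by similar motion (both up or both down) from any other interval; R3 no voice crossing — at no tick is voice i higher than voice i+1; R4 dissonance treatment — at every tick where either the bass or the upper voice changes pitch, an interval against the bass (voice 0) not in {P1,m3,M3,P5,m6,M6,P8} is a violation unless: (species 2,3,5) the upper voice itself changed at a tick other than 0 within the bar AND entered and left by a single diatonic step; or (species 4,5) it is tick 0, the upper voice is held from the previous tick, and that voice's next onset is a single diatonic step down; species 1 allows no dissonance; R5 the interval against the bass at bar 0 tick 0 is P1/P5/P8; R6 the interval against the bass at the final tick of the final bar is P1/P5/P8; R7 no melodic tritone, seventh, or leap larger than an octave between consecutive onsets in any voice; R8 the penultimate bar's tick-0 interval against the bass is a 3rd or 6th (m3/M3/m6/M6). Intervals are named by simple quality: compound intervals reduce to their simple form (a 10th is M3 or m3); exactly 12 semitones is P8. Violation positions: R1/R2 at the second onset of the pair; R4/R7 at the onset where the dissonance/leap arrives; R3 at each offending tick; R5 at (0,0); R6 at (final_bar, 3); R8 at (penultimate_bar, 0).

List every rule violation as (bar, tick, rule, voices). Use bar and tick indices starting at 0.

bar 0: v0=C3 v1=C4 downbeat P8
bar 1: v0=D3 v1=D4 downbeat P8
bar 2: v0=C3 v1=F3 downbeat P4
bar 3: v0=E3 v1=G3 downbeat m3
bar 4: v0=D3 v1=B3 downbeat M6
bar 5: v0=E3 v1=G3 downbeat m3
bar 6: v0=D3 v1=B3 downbeat M6
bar 7: v0=C3 v1=C4 downbeat P8
  -> R2 @ bar 1 tick 0 v(0, 1): C3/E3 M3 -> D3/D4 P8 similar
  -> R7 @ bar 1 tick 0 v(1,): E3->D4 leap 10st
  -> R4 @ bar 2 tick 0 v(0, 1): C3/F3 P4 untreated
  -> R4 @ bar 3 tick 2 v(0, 1): E3/F4 m2 untreated
  -> R7 @ bar 3 tick 2 v(1,): G3->F4 leap 10st
  -> R7 @ bar 4 tick 0 v(1,): F4->B3 leap 6st
  -> R7 @ bar 4 tick 2 v(1,): B3->F3 leap 6st

(1, 0, R2, (0, 1))
(1, 0, R7, (1,))
(2, 0, R4, (0, 1))
(3, 2, R4, (0, 1))
(3, 2, R7, (1,))
(4, 0, R7, (1,))
(4, 2, R7, (1,))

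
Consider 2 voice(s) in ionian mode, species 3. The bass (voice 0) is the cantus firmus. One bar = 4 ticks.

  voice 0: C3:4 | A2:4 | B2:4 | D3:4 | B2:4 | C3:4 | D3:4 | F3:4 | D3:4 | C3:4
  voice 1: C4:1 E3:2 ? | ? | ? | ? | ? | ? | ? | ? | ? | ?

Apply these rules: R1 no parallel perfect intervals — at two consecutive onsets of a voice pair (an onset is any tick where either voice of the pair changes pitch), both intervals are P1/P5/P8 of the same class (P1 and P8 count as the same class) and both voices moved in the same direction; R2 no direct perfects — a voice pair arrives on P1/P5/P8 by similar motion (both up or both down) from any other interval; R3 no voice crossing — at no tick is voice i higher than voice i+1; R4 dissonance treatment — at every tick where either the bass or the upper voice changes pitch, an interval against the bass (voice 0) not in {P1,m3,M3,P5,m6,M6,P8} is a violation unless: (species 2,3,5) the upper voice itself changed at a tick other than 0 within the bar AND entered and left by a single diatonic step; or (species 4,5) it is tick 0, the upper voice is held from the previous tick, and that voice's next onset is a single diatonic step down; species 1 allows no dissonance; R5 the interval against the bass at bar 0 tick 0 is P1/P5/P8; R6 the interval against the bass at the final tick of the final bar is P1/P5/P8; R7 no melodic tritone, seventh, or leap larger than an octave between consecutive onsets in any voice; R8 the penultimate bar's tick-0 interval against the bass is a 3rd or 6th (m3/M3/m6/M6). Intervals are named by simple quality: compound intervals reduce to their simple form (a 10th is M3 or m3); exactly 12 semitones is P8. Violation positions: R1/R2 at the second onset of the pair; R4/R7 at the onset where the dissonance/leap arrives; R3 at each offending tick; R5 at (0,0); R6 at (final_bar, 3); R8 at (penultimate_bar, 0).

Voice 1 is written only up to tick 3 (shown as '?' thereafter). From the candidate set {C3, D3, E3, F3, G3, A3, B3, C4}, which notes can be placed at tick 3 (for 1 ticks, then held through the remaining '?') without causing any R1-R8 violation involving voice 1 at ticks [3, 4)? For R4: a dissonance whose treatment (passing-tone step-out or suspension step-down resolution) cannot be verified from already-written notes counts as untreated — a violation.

C3: legal
D3: violates R4
E3: legal
F3: violates R4
G3: legal
A3: legal
B3: violates R4
C4: legal

{A3, C3, C4, E3, G3}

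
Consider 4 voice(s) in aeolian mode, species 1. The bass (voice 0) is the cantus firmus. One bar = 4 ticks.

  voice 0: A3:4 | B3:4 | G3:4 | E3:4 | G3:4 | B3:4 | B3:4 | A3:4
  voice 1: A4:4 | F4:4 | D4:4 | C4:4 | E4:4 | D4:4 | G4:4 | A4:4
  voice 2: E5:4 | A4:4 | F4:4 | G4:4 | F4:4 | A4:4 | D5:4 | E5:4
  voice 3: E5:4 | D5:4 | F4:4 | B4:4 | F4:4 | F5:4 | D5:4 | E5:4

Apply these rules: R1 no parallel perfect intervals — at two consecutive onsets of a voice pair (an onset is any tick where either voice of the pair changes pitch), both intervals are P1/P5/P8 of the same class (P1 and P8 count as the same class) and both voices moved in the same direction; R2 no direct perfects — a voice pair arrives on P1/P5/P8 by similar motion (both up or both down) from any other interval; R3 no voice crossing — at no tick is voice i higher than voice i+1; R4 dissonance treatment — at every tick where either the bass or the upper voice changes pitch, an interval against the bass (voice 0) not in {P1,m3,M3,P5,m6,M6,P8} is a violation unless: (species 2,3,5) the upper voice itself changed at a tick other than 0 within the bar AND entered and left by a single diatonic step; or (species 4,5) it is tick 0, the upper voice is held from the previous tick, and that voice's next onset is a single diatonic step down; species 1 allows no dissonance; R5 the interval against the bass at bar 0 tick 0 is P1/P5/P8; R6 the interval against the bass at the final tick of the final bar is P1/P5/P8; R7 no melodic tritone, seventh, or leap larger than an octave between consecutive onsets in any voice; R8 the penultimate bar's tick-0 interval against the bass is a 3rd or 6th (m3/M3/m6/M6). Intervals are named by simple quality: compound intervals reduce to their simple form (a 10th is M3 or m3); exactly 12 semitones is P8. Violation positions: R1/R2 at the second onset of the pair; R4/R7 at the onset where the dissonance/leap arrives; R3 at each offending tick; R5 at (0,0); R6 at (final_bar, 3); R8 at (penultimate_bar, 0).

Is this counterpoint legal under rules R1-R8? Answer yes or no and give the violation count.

No (17 violations)

bar 0: v0=A3 v1=A4 v2=E5 v3=E5 (P5)
bar 1: v0=B3 v1=F4 v2=A4 v3=D5 (m3)
bar 2: v0=G3 v1=D4 v2=F4 v3=F4 (m7)
bar 3: v0=E3 v1=C4 v2=G4 v3=B4 (P5)
bar 4: v0=G3 v1=E4 v2=F4 v3=F4 (m7)
bar 5: v0=B3 v1=D4 v2=A4 v3=F5 (TT)
bar 6: v0=B3 v1=G4 v2=D5 v3=D5 (m3)
bar 7: v0=A3 v1=A4 v2=E5 v3=E5 (P5)
  R4 @ bar1.0: B3/F4 TT untreated
  R4 @ bar1.0: B3/A4 m7 untreated
  R2 @ bar2.0: B3/F4 TT -> G3/D4 P5 similar
  R2 @ bar2.0: A4/D5 P4 -> F4/F4 P1 similar
  R4 @ bar2.0: G3/F4 m7 untreated
  R4 @ bar2.0: G3/F4 m7 untreated
  R7 @ bar3.0: F4->B4 leap 6st
  R2 @ bar4.0: G4/B4 M3 -> F4/F4 P1 similar
  R4 @ bar4.0: G3/F4 m7 untreated
  R4 @ bar4.0: G3/F4 m7 untreated
  R7 @ bar4.0: B4->F4 leap 6st
  R4 @ bar5.0: B3/A4 m7 untreated
  R4 @ bar5.0: B3/F5 TT untreated
  R1 @ bar6.0: D4/A4 P5 -> G4/D5 P5 similar
  R1 @ bar7.0: G4/D5 P5 -> A4/E5 P5 similar
  R1 @ bar7.0: G4/D5 P5 -> A4/E5 P5 similar
  R1 @ bar7.0: D5/D5 P1 -> E5/E5 P1 similar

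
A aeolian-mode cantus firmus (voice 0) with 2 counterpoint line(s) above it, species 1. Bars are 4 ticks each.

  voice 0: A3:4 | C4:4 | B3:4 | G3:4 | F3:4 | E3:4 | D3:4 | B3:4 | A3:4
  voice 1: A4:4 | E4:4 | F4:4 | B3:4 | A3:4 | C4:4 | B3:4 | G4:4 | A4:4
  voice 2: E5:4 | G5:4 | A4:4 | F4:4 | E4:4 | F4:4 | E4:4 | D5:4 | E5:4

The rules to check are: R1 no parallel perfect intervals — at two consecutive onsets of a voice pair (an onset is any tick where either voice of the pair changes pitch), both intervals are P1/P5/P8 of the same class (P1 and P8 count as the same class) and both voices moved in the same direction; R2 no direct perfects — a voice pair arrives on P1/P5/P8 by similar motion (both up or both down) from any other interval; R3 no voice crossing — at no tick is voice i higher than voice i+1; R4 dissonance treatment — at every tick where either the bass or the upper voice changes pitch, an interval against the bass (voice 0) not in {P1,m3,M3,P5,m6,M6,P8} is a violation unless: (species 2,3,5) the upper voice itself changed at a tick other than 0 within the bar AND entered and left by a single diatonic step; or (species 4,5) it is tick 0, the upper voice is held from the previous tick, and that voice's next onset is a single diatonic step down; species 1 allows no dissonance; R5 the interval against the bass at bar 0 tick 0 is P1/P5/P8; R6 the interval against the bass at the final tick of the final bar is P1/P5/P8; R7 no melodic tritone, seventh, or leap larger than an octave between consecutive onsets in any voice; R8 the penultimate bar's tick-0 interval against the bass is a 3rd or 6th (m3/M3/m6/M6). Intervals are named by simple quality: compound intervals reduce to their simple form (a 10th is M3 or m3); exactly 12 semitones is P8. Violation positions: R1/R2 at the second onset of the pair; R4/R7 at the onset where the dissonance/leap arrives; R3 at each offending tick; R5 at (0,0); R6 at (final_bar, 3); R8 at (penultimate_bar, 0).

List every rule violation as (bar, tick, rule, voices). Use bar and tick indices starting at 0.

bar 0: v0=A3 v1=A4 v2=E5 downbeat P5
bar 1: v0=C4 v1=E4 v2=G5 downbeat P5
bar 2: v0=B3 v1=F4 v2=A4 downbeat m7
bar 3: v0=G3 v1=B3 v2=F4 downbeat m7
bar 4: v0=F3 v1=A3 v2=E4 downbeat M7
bar 5: v0=E3 v1=C4 v2=F4 downbeat m2
bar 6: v0=D3 v1=B3 v2=E4 downbeat M2
bar 7: v0=B3 v1=G4 v2=D5 downbeat m3
bar 8: v0=A3 v1=A4 v2=E5 downbeat P5
  -> R1 @ bar 1 tick 0 v(0, 2): A3/E5 P5 -> C4/G5 P5 similar
  -> R4 @ bar 2 tick 0 v(0, 1): B3/F4 TT untreated
  -> R4 @ bar 2 tick 0 v(0, 2): B3/A4 m7 untreated
  -> R7 @ bar 2 tick 0 v(2,): G5->A4 leap 10st
  -> R4 @ bar 3 tick 0 v(0, 2): G3/F4 m7 untreated
  -> R7 @ bar 3 tick 0 v(1,): F4->B3 leap 6st
  -> R2 @ bar 4 tick 0 v(1, 2): B3/F4 TT -> A3/E4 P5 similar
  -> R4 @ bar 4 tick 0 v(0, 2): F3/E4 M7 untreated
  -> R4 @ bar 5 tick 0 v(0, 2): E3/F4 m2 untreated
  -> R4 @ bar 6 tick 0 v(0, 2): D3/E4 M2 untreated
  -> R2 @ bar 7 tick 0 v(1, 2): B3/E4 P4 -> G4/D5 P5 similar
  -> R7 @ bar 7 tick 0 v(2,): E4->D5 leap 10st
  -> R1 @ bar 8 tick 0 v(1, 2): G4/D5 P5 -> A4/E5 P5 similar

(1, 0, R1, (0, 2))
(2, 0, R4, (0, 1))
(2, 0, R4, (0, 2))
(2, 0, R7, (2,))
(3, 0, R4, (0, 2))
(3, 0, R7, (1,))
(4, 0, R2, (1, 2))
(4, 0, R4, (0, 2))
(5, 0, R4, (0, 2))
(6, 0, R4, (0, 2))
(7, 0, R2, (1, 2))
(7, 0, R7, (2,))
(8, 0, R1, (1, 2))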